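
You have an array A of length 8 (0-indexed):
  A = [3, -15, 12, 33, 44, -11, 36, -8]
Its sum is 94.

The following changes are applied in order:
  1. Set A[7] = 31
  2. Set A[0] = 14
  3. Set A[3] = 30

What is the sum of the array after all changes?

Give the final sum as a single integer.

Answer: 141

Derivation:
Initial sum: 94
Change 1: A[7] -8 -> 31, delta = 39, sum = 133
Change 2: A[0] 3 -> 14, delta = 11, sum = 144
Change 3: A[3] 33 -> 30, delta = -3, sum = 141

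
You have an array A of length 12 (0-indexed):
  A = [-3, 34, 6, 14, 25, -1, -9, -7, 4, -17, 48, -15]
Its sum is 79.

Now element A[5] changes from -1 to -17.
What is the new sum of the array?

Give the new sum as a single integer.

Old value at index 5: -1
New value at index 5: -17
Delta = -17 - -1 = -16
New sum = old_sum + delta = 79 + (-16) = 63

Answer: 63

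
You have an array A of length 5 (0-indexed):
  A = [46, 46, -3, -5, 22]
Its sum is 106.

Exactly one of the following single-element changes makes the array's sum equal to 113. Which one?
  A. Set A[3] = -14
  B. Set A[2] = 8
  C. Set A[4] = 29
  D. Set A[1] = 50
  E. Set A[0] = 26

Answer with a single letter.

Answer: C

Derivation:
Option A: A[3] -5->-14, delta=-9, new_sum=106+(-9)=97
Option B: A[2] -3->8, delta=11, new_sum=106+(11)=117
Option C: A[4] 22->29, delta=7, new_sum=106+(7)=113 <-- matches target
Option D: A[1] 46->50, delta=4, new_sum=106+(4)=110
Option E: A[0] 46->26, delta=-20, new_sum=106+(-20)=86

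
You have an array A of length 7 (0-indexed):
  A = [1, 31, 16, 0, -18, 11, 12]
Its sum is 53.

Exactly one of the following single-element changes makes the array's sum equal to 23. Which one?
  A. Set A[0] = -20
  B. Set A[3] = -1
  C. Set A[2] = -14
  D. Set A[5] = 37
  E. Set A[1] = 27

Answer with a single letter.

Answer: C

Derivation:
Option A: A[0] 1->-20, delta=-21, new_sum=53+(-21)=32
Option B: A[3] 0->-1, delta=-1, new_sum=53+(-1)=52
Option C: A[2] 16->-14, delta=-30, new_sum=53+(-30)=23 <-- matches target
Option D: A[5] 11->37, delta=26, new_sum=53+(26)=79
Option E: A[1] 31->27, delta=-4, new_sum=53+(-4)=49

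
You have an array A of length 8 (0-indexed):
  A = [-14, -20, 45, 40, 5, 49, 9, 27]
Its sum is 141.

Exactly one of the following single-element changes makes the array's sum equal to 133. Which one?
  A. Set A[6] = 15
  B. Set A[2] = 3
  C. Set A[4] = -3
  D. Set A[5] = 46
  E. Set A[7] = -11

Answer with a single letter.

Option A: A[6] 9->15, delta=6, new_sum=141+(6)=147
Option B: A[2] 45->3, delta=-42, new_sum=141+(-42)=99
Option C: A[4] 5->-3, delta=-8, new_sum=141+(-8)=133 <-- matches target
Option D: A[5] 49->46, delta=-3, new_sum=141+(-3)=138
Option E: A[7] 27->-11, delta=-38, new_sum=141+(-38)=103

Answer: C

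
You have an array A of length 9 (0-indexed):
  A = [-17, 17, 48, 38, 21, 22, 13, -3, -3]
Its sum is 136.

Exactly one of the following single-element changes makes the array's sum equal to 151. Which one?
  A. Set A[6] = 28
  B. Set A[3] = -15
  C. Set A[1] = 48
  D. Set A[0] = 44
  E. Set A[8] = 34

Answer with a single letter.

Answer: A

Derivation:
Option A: A[6] 13->28, delta=15, new_sum=136+(15)=151 <-- matches target
Option B: A[3] 38->-15, delta=-53, new_sum=136+(-53)=83
Option C: A[1] 17->48, delta=31, new_sum=136+(31)=167
Option D: A[0] -17->44, delta=61, new_sum=136+(61)=197
Option E: A[8] -3->34, delta=37, new_sum=136+(37)=173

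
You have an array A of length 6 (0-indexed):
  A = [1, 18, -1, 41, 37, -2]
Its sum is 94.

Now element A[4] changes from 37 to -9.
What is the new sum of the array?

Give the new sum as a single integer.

Old value at index 4: 37
New value at index 4: -9
Delta = -9 - 37 = -46
New sum = old_sum + delta = 94 + (-46) = 48

Answer: 48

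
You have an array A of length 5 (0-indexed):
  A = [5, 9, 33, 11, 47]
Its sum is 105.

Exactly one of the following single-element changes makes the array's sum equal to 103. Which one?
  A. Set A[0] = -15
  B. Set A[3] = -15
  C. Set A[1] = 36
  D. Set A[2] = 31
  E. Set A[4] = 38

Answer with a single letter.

Answer: D

Derivation:
Option A: A[0] 5->-15, delta=-20, new_sum=105+(-20)=85
Option B: A[3] 11->-15, delta=-26, new_sum=105+(-26)=79
Option C: A[1] 9->36, delta=27, new_sum=105+(27)=132
Option D: A[2] 33->31, delta=-2, new_sum=105+(-2)=103 <-- matches target
Option E: A[4] 47->38, delta=-9, new_sum=105+(-9)=96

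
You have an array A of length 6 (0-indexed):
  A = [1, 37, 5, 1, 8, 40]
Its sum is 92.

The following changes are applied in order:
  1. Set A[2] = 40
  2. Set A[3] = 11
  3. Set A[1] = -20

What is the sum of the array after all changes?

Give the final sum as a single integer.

Answer: 80

Derivation:
Initial sum: 92
Change 1: A[2] 5 -> 40, delta = 35, sum = 127
Change 2: A[3] 1 -> 11, delta = 10, sum = 137
Change 3: A[1] 37 -> -20, delta = -57, sum = 80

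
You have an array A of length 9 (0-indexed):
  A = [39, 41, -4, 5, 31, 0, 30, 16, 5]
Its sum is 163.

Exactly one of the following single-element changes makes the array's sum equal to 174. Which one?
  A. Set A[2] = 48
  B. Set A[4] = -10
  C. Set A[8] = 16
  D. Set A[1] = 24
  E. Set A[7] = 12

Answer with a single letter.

Answer: C

Derivation:
Option A: A[2] -4->48, delta=52, new_sum=163+(52)=215
Option B: A[4] 31->-10, delta=-41, new_sum=163+(-41)=122
Option C: A[8] 5->16, delta=11, new_sum=163+(11)=174 <-- matches target
Option D: A[1] 41->24, delta=-17, new_sum=163+(-17)=146
Option E: A[7] 16->12, delta=-4, new_sum=163+(-4)=159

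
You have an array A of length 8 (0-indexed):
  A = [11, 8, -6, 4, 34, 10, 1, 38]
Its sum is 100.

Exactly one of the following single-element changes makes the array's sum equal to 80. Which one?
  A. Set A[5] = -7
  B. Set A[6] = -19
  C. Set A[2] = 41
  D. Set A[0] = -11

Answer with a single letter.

Answer: B

Derivation:
Option A: A[5] 10->-7, delta=-17, new_sum=100+(-17)=83
Option B: A[6] 1->-19, delta=-20, new_sum=100+(-20)=80 <-- matches target
Option C: A[2] -6->41, delta=47, new_sum=100+(47)=147
Option D: A[0] 11->-11, delta=-22, new_sum=100+(-22)=78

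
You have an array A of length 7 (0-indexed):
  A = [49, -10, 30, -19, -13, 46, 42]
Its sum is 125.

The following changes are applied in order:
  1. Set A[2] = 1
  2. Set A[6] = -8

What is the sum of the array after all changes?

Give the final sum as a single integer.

Initial sum: 125
Change 1: A[2] 30 -> 1, delta = -29, sum = 96
Change 2: A[6] 42 -> -8, delta = -50, sum = 46

Answer: 46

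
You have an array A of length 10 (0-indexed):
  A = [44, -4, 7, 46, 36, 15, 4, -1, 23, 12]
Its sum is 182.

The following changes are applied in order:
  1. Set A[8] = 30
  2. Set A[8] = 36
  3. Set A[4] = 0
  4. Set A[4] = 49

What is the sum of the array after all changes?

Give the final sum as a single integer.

Answer: 208

Derivation:
Initial sum: 182
Change 1: A[8] 23 -> 30, delta = 7, sum = 189
Change 2: A[8] 30 -> 36, delta = 6, sum = 195
Change 3: A[4] 36 -> 0, delta = -36, sum = 159
Change 4: A[4] 0 -> 49, delta = 49, sum = 208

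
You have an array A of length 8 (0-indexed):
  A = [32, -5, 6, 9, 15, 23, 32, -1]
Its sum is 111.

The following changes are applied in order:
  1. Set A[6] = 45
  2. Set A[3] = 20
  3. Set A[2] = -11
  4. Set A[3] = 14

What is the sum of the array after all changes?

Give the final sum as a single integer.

Initial sum: 111
Change 1: A[6] 32 -> 45, delta = 13, sum = 124
Change 2: A[3] 9 -> 20, delta = 11, sum = 135
Change 3: A[2] 6 -> -11, delta = -17, sum = 118
Change 4: A[3] 20 -> 14, delta = -6, sum = 112

Answer: 112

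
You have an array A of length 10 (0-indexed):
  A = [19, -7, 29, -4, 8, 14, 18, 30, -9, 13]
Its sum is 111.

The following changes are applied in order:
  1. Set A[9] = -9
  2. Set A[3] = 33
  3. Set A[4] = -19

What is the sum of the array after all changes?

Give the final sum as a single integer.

Initial sum: 111
Change 1: A[9] 13 -> -9, delta = -22, sum = 89
Change 2: A[3] -4 -> 33, delta = 37, sum = 126
Change 3: A[4] 8 -> -19, delta = -27, sum = 99

Answer: 99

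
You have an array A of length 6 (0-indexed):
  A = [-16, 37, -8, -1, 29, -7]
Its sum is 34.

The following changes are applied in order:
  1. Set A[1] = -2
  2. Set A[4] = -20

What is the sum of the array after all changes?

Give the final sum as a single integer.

Initial sum: 34
Change 1: A[1] 37 -> -2, delta = -39, sum = -5
Change 2: A[4] 29 -> -20, delta = -49, sum = -54

Answer: -54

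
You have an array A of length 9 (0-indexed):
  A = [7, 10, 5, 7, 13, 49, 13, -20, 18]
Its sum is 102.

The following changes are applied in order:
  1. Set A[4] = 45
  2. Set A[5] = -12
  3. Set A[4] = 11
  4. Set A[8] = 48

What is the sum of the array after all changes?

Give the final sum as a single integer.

Initial sum: 102
Change 1: A[4] 13 -> 45, delta = 32, sum = 134
Change 2: A[5] 49 -> -12, delta = -61, sum = 73
Change 3: A[4] 45 -> 11, delta = -34, sum = 39
Change 4: A[8] 18 -> 48, delta = 30, sum = 69

Answer: 69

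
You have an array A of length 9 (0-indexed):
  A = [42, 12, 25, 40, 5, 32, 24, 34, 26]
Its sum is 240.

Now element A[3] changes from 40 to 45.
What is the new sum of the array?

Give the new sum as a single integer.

Answer: 245

Derivation:
Old value at index 3: 40
New value at index 3: 45
Delta = 45 - 40 = 5
New sum = old_sum + delta = 240 + (5) = 245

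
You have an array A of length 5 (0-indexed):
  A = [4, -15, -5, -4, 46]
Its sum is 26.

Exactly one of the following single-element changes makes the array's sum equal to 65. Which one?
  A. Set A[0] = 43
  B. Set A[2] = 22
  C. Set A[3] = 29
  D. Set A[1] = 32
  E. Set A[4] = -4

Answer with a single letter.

Option A: A[0] 4->43, delta=39, new_sum=26+(39)=65 <-- matches target
Option B: A[2] -5->22, delta=27, new_sum=26+(27)=53
Option C: A[3] -4->29, delta=33, new_sum=26+(33)=59
Option D: A[1] -15->32, delta=47, new_sum=26+(47)=73
Option E: A[4] 46->-4, delta=-50, new_sum=26+(-50)=-24

Answer: A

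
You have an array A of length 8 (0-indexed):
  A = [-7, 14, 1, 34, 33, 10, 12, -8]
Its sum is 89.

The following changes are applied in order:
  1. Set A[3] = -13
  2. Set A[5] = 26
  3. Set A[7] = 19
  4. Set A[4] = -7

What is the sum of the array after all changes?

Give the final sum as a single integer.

Answer: 45

Derivation:
Initial sum: 89
Change 1: A[3] 34 -> -13, delta = -47, sum = 42
Change 2: A[5] 10 -> 26, delta = 16, sum = 58
Change 3: A[7] -8 -> 19, delta = 27, sum = 85
Change 4: A[4] 33 -> -7, delta = -40, sum = 45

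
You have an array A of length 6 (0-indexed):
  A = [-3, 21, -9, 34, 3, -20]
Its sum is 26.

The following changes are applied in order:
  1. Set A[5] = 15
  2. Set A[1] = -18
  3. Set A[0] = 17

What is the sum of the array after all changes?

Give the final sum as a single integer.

Initial sum: 26
Change 1: A[5] -20 -> 15, delta = 35, sum = 61
Change 2: A[1] 21 -> -18, delta = -39, sum = 22
Change 3: A[0] -3 -> 17, delta = 20, sum = 42

Answer: 42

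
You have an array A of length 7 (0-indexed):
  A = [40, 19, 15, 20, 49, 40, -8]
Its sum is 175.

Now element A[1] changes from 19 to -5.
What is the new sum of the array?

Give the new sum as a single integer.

Answer: 151

Derivation:
Old value at index 1: 19
New value at index 1: -5
Delta = -5 - 19 = -24
New sum = old_sum + delta = 175 + (-24) = 151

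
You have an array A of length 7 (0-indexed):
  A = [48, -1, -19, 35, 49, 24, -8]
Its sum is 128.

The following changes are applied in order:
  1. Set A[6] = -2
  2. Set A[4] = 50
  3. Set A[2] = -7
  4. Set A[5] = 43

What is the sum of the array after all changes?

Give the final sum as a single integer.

Initial sum: 128
Change 1: A[6] -8 -> -2, delta = 6, sum = 134
Change 2: A[4] 49 -> 50, delta = 1, sum = 135
Change 3: A[2] -19 -> -7, delta = 12, sum = 147
Change 4: A[5] 24 -> 43, delta = 19, sum = 166

Answer: 166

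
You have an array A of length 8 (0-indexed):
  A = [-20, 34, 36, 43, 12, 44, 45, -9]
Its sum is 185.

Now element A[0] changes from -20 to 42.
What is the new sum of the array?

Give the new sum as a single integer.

Answer: 247

Derivation:
Old value at index 0: -20
New value at index 0: 42
Delta = 42 - -20 = 62
New sum = old_sum + delta = 185 + (62) = 247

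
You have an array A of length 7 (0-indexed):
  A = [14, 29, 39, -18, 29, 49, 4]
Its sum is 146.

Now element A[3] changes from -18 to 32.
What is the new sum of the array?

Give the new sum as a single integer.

Old value at index 3: -18
New value at index 3: 32
Delta = 32 - -18 = 50
New sum = old_sum + delta = 146 + (50) = 196

Answer: 196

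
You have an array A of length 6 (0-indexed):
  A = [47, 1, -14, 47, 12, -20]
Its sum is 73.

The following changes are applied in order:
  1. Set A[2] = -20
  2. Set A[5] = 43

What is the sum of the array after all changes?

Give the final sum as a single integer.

Initial sum: 73
Change 1: A[2] -14 -> -20, delta = -6, sum = 67
Change 2: A[5] -20 -> 43, delta = 63, sum = 130

Answer: 130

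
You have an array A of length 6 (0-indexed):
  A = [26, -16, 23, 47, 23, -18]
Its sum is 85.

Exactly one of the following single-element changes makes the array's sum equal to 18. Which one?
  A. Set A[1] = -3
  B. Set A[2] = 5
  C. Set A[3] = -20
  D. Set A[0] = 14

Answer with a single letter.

Answer: C

Derivation:
Option A: A[1] -16->-3, delta=13, new_sum=85+(13)=98
Option B: A[2] 23->5, delta=-18, new_sum=85+(-18)=67
Option C: A[3] 47->-20, delta=-67, new_sum=85+(-67)=18 <-- matches target
Option D: A[0] 26->14, delta=-12, new_sum=85+(-12)=73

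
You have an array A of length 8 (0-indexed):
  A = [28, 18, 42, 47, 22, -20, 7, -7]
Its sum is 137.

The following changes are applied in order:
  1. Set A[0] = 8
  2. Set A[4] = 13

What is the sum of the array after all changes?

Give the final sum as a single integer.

Initial sum: 137
Change 1: A[0] 28 -> 8, delta = -20, sum = 117
Change 2: A[4] 22 -> 13, delta = -9, sum = 108

Answer: 108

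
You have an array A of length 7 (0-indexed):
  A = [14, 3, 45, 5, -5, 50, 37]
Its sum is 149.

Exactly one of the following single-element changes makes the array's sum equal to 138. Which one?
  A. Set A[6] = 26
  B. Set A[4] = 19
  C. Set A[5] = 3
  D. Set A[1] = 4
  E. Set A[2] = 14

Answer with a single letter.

Answer: A

Derivation:
Option A: A[6] 37->26, delta=-11, new_sum=149+(-11)=138 <-- matches target
Option B: A[4] -5->19, delta=24, new_sum=149+(24)=173
Option C: A[5] 50->3, delta=-47, new_sum=149+(-47)=102
Option D: A[1] 3->4, delta=1, new_sum=149+(1)=150
Option E: A[2] 45->14, delta=-31, new_sum=149+(-31)=118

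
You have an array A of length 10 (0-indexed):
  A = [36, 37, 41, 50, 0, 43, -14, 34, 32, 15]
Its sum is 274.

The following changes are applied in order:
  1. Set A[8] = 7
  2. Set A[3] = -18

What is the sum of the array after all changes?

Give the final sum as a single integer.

Answer: 181

Derivation:
Initial sum: 274
Change 1: A[8] 32 -> 7, delta = -25, sum = 249
Change 2: A[3] 50 -> -18, delta = -68, sum = 181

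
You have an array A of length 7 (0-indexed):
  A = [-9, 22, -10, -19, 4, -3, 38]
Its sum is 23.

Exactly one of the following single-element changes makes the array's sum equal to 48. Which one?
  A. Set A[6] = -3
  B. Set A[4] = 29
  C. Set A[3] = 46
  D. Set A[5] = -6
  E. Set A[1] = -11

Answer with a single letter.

Answer: B

Derivation:
Option A: A[6] 38->-3, delta=-41, new_sum=23+(-41)=-18
Option B: A[4] 4->29, delta=25, new_sum=23+(25)=48 <-- matches target
Option C: A[3] -19->46, delta=65, new_sum=23+(65)=88
Option D: A[5] -3->-6, delta=-3, new_sum=23+(-3)=20
Option E: A[1] 22->-11, delta=-33, new_sum=23+(-33)=-10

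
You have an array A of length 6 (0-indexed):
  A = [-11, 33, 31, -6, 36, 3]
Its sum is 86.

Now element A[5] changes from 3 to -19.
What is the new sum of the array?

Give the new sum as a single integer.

Old value at index 5: 3
New value at index 5: -19
Delta = -19 - 3 = -22
New sum = old_sum + delta = 86 + (-22) = 64

Answer: 64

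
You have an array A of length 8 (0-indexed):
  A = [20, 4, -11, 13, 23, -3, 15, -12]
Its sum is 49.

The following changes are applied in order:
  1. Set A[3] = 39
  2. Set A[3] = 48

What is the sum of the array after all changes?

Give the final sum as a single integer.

Initial sum: 49
Change 1: A[3] 13 -> 39, delta = 26, sum = 75
Change 2: A[3] 39 -> 48, delta = 9, sum = 84

Answer: 84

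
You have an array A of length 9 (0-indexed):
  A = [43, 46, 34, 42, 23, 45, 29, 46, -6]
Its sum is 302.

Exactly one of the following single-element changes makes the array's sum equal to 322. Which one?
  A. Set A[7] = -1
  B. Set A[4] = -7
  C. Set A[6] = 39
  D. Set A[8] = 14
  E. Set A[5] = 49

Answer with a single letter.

Option A: A[7] 46->-1, delta=-47, new_sum=302+(-47)=255
Option B: A[4] 23->-7, delta=-30, new_sum=302+(-30)=272
Option C: A[6] 29->39, delta=10, new_sum=302+(10)=312
Option D: A[8] -6->14, delta=20, new_sum=302+(20)=322 <-- matches target
Option E: A[5] 45->49, delta=4, new_sum=302+(4)=306

Answer: D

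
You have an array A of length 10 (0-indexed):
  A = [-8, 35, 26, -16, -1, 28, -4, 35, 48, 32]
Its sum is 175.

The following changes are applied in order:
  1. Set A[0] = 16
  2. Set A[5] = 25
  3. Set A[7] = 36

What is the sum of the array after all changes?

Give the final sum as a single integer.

Answer: 197

Derivation:
Initial sum: 175
Change 1: A[0] -8 -> 16, delta = 24, sum = 199
Change 2: A[5] 28 -> 25, delta = -3, sum = 196
Change 3: A[7] 35 -> 36, delta = 1, sum = 197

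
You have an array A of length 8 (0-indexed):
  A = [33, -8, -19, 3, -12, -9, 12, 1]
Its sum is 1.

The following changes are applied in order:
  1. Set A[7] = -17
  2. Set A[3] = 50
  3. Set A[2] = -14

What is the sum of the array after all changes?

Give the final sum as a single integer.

Initial sum: 1
Change 1: A[7] 1 -> -17, delta = -18, sum = -17
Change 2: A[3] 3 -> 50, delta = 47, sum = 30
Change 3: A[2] -19 -> -14, delta = 5, sum = 35

Answer: 35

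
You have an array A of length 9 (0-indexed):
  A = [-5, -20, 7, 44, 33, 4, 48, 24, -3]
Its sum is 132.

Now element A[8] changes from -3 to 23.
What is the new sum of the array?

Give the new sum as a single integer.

Old value at index 8: -3
New value at index 8: 23
Delta = 23 - -3 = 26
New sum = old_sum + delta = 132 + (26) = 158

Answer: 158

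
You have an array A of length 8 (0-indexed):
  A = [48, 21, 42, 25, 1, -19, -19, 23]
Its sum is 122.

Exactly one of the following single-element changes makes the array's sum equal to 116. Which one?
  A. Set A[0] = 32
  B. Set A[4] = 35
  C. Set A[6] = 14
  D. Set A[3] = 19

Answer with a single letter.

Answer: D

Derivation:
Option A: A[0] 48->32, delta=-16, new_sum=122+(-16)=106
Option B: A[4] 1->35, delta=34, new_sum=122+(34)=156
Option C: A[6] -19->14, delta=33, new_sum=122+(33)=155
Option D: A[3] 25->19, delta=-6, new_sum=122+(-6)=116 <-- matches target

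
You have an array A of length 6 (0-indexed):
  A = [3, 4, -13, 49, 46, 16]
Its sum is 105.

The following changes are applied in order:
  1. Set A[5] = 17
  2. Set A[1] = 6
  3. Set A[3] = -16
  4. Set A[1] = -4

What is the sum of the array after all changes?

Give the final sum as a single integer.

Answer: 33

Derivation:
Initial sum: 105
Change 1: A[5] 16 -> 17, delta = 1, sum = 106
Change 2: A[1] 4 -> 6, delta = 2, sum = 108
Change 3: A[3] 49 -> -16, delta = -65, sum = 43
Change 4: A[1] 6 -> -4, delta = -10, sum = 33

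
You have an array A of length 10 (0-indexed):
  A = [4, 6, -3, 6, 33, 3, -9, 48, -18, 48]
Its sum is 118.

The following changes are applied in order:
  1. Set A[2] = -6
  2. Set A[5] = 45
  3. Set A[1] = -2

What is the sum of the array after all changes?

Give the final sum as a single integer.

Answer: 149

Derivation:
Initial sum: 118
Change 1: A[2] -3 -> -6, delta = -3, sum = 115
Change 2: A[5] 3 -> 45, delta = 42, sum = 157
Change 3: A[1] 6 -> -2, delta = -8, sum = 149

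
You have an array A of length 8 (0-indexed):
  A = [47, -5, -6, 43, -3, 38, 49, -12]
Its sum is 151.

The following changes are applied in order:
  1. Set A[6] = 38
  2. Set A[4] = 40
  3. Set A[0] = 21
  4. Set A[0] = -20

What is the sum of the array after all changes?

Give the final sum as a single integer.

Initial sum: 151
Change 1: A[6] 49 -> 38, delta = -11, sum = 140
Change 2: A[4] -3 -> 40, delta = 43, sum = 183
Change 3: A[0] 47 -> 21, delta = -26, sum = 157
Change 4: A[0] 21 -> -20, delta = -41, sum = 116

Answer: 116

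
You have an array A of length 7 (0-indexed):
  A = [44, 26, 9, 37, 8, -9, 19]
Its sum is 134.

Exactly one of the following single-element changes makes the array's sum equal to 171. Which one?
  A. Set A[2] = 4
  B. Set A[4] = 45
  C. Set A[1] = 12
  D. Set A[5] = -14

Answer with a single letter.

Option A: A[2] 9->4, delta=-5, new_sum=134+(-5)=129
Option B: A[4] 8->45, delta=37, new_sum=134+(37)=171 <-- matches target
Option C: A[1] 26->12, delta=-14, new_sum=134+(-14)=120
Option D: A[5] -9->-14, delta=-5, new_sum=134+(-5)=129

Answer: B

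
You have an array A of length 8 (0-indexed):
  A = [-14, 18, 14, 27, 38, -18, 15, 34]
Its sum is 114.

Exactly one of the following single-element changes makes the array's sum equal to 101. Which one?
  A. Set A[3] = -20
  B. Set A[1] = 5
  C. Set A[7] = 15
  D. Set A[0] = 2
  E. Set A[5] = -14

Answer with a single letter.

Answer: B

Derivation:
Option A: A[3] 27->-20, delta=-47, new_sum=114+(-47)=67
Option B: A[1] 18->5, delta=-13, new_sum=114+(-13)=101 <-- matches target
Option C: A[7] 34->15, delta=-19, new_sum=114+(-19)=95
Option D: A[0] -14->2, delta=16, new_sum=114+(16)=130
Option E: A[5] -18->-14, delta=4, new_sum=114+(4)=118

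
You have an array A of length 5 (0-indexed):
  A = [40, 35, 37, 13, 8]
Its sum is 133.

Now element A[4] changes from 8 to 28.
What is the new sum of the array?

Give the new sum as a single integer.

Answer: 153

Derivation:
Old value at index 4: 8
New value at index 4: 28
Delta = 28 - 8 = 20
New sum = old_sum + delta = 133 + (20) = 153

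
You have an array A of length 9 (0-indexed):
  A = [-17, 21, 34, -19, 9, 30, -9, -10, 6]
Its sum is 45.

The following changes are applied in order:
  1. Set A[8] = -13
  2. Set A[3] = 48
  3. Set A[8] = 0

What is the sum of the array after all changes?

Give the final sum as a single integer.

Answer: 106

Derivation:
Initial sum: 45
Change 1: A[8] 6 -> -13, delta = -19, sum = 26
Change 2: A[3] -19 -> 48, delta = 67, sum = 93
Change 3: A[8] -13 -> 0, delta = 13, sum = 106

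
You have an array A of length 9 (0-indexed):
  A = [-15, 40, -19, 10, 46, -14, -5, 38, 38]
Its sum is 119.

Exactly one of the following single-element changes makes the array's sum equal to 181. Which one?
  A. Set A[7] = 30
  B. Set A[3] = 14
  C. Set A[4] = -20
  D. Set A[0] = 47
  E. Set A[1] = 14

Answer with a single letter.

Option A: A[7] 38->30, delta=-8, new_sum=119+(-8)=111
Option B: A[3] 10->14, delta=4, new_sum=119+(4)=123
Option C: A[4] 46->-20, delta=-66, new_sum=119+(-66)=53
Option D: A[0] -15->47, delta=62, new_sum=119+(62)=181 <-- matches target
Option E: A[1] 40->14, delta=-26, new_sum=119+(-26)=93

Answer: D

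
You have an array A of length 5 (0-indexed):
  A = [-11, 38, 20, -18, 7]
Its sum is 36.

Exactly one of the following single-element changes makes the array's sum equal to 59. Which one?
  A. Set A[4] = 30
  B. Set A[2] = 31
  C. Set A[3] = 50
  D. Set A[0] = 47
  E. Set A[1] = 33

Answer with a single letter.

Option A: A[4] 7->30, delta=23, new_sum=36+(23)=59 <-- matches target
Option B: A[2] 20->31, delta=11, new_sum=36+(11)=47
Option C: A[3] -18->50, delta=68, new_sum=36+(68)=104
Option D: A[0] -11->47, delta=58, new_sum=36+(58)=94
Option E: A[1] 38->33, delta=-5, new_sum=36+(-5)=31

Answer: A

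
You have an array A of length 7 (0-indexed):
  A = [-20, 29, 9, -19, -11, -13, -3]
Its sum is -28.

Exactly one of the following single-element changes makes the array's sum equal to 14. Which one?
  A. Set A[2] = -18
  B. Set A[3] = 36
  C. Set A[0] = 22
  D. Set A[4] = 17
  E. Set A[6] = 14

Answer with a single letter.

Answer: C

Derivation:
Option A: A[2] 9->-18, delta=-27, new_sum=-28+(-27)=-55
Option B: A[3] -19->36, delta=55, new_sum=-28+(55)=27
Option C: A[0] -20->22, delta=42, new_sum=-28+(42)=14 <-- matches target
Option D: A[4] -11->17, delta=28, new_sum=-28+(28)=0
Option E: A[6] -3->14, delta=17, new_sum=-28+(17)=-11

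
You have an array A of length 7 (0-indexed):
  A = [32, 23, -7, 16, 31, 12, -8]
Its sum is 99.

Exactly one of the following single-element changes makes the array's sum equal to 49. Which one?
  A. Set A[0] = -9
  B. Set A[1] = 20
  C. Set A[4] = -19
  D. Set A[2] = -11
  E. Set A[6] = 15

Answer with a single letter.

Answer: C

Derivation:
Option A: A[0] 32->-9, delta=-41, new_sum=99+(-41)=58
Option B: A[1] 23->20, delta=-3, new_sum=99+(-3)=96
Option C: A[4] 31->-19, delta=-50, new_sum=99+(-50)=49 <-- matches target
Option D: A[2] -7->-11, delta=-4, new_sum=99+(-4)=95
Option E: A[6] -8->15, delta=23, new_sum=99+(23)=122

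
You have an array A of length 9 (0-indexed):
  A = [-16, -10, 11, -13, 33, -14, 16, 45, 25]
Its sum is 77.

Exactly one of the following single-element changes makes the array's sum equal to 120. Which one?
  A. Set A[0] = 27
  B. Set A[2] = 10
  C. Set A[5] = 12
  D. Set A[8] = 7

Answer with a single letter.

Option A: A[0] -16->27, delta=43, new_sum=77+(43)=120 <-- matches target
Option B: A[2] 11->10, delta=-1, new_sum=77+(-1)=76
Option C: A[5] -14->12, delta=26, new_sum=77+(26)=103
Option D: A[8] 25->7, delta=-18, new_sum=77+(-18)=59

Answer: A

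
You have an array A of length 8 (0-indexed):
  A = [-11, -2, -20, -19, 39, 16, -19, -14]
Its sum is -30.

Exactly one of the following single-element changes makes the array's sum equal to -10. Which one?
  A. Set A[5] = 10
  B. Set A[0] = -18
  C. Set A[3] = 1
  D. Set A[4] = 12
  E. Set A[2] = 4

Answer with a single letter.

Option A: A[5] 16->10, delta=-6, new_sum=-30+(-6)=-36
Option B: A[0] -11->-18, delta=-7, new_sum=-30+(-7)=-37
Option C: A[3] -19->1, delta=20, new_sum=-30+(20)=-10 <-- matches target
Option D: A[4] 39->12, delta=-27, new_sum=-30+(-27)=-57
Option E: A[2] -20->4, delta=24, new_sum=-30+(24)=-6

Answer: C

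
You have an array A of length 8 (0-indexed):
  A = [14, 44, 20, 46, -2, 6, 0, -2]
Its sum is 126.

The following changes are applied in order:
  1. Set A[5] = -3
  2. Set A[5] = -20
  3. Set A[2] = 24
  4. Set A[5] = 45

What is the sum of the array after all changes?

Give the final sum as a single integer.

Initial sum: 126
Change 1: A[5] 6 -> -3, delta = -9, sum = 117
Change 2: A[5] -3 -> -20, delta = -17, sum = 100
Change 3: A[2] 20 -> 24, delta = 4, sum = 104
Change 4: A[5] -20 -> 45, delta = 65, sum = 169

Answer: 169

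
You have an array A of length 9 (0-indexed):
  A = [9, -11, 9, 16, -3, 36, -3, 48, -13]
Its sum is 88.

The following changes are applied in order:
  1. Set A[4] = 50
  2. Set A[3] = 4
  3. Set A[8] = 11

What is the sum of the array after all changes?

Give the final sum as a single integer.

Answer: 153

Derivation:
Initial sum: 88
Change 1: A[4] -3 -> 50, delta = 53, sum = 141
Change 2: A[3] 16 -> 4, delta = -12, sum = 129
Change 3: A[8] -13 -> 11, delta = 24, sum = 153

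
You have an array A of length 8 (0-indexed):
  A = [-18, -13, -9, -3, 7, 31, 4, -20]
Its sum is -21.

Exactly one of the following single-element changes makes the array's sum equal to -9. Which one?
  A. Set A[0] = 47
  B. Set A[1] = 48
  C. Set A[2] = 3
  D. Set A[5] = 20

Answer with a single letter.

Answer: C

Derivation:
Option A: A[0] -18->47, delta=65, new_sum=-21+(65)=44
Option B: A[1] -13->48, delta=61, new_sum=-21+(61)=40
Option C: A[2] -9->3, delta=12, new_sum=-21+(12)=-9 <-- matches target
Option D: A[5] 31->20, delta=-11, new_sum=-21+(-11)=-32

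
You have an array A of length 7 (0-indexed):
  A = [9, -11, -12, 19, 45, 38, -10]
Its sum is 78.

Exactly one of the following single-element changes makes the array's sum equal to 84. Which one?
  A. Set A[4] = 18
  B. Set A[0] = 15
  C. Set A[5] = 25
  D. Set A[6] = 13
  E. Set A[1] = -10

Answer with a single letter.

Option A: A[4] 45->18, delta=-27, new_sum=78+(-27)=51
Option B: A[0] 9->15, delta=6, new_sum=78+(6)=84 <-- matches target
Option C: A[5] 38->25, delta=-13, new_sum=78+(-13)=65
Option D: A[6] -10->13, delta=23, new_sum=78+(23)=101
Option E: A[1] -11->-10, delta=1, new_sum=78+(1)=79

Answer: B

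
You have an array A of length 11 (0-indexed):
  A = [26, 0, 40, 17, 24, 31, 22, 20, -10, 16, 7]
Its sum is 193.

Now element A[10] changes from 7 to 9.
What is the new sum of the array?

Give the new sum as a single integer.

Old value at index 10: 7
New value at index 10: 9
Delta = 9 - 7 = 2
New sum = old_sum + delta = 193 + (2) = 195

Answer: 195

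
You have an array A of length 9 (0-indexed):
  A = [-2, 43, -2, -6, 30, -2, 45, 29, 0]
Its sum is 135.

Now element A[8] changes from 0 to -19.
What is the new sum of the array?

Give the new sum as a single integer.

Old value at index 8: 0
New value at index 8: -19
Delta = -19 - 0 = -19
New sum = old_sum + delta = 135 + (-19) = 116

Answer: 116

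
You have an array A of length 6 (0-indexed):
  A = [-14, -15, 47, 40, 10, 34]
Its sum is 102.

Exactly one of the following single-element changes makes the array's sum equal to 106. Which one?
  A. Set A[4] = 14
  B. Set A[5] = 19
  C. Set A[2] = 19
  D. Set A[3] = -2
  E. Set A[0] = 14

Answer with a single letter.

Answer: A

Derivation:
Option A: A[4] 10->14, delta=4, new_sum=102+(4)=106 <-- matches target
Option B: A[5] 34->19, delta=-15, new_sum=102+(-15)=87
Option C: A[2] 47->19, delta=-28, new_sum=102+(-28)=74
Option D: A[3] 40->-2, delta=-42, new_sum=102+(-42)=60
Option E: A[0] -14->14, delta=28, new_sum=102+(28)=130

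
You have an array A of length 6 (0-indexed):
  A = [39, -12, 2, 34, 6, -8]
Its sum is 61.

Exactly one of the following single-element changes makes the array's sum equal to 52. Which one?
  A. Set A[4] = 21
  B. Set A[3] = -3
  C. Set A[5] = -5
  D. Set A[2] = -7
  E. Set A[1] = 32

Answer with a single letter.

Answer: D

Derivation:
Option A: A[4] 6->21, delta=15, new_sum=61+(15)=76
Option B: A[3] 34->-3, delta=-37, new_sum=61+(-37)=24
Option C: A[5] -8->-5, delta=3, new_sum=61+(3)=64
Option D: A[2] 2->-7, delta=-9, new_sum=61+(-9)=52 <-- matches target
Option E: A[1] -12->32, delta=44, new_sum=61+(44)=105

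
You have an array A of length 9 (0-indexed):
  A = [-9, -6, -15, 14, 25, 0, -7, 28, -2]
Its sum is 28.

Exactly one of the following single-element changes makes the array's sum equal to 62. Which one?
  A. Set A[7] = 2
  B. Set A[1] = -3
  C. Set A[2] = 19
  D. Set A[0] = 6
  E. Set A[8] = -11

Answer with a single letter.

Option A: A[7] 28->2, delta=-26, new_sum=28+(-26)=2
Option B: A[1] -6->-3, delta=3, new_sum=28+(3)=31
Option C: A[2] -15->19, delta=34, new_sum=28+(34)=62 <-- matches target
Option D: A[0] -9->6, delta=15, new_sum=28+(15)=43
Option E: A[8] -2->-11, delta=-9, new_sum=28+(-9)=19

Answer: C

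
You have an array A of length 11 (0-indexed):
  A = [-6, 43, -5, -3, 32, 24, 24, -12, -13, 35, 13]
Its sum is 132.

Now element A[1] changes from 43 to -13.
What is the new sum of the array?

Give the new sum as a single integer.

Old value at index 1: 43
New value at index 1: -13
Delta = -13 - 43 = -56
New sum = old_sum + delta = 132 + (-56) = 76

Answer: 76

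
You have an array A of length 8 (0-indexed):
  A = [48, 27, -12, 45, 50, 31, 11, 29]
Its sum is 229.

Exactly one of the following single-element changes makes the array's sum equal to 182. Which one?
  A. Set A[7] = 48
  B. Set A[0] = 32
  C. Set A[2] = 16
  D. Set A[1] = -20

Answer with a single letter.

Option A: A[7] 29->48, delta=19, new_sum=229+(19)=248
Option B: A[0] 48->32, delta=-16, new_sum=229+(-16)=213
Option C: A[2] -12->16, delta=28, new_sum=229+(28)=257
Option D: A[1] 27->-20, delta=-47, new_sum=229+(-47)=182 <-- matches target

Answer: D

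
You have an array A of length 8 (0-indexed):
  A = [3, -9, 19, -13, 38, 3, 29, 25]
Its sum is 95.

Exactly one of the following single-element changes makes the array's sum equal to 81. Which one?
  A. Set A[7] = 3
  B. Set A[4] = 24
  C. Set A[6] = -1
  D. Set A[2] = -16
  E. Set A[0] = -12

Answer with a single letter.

Option A: A[7] 25->3, delta=-22, new_sum=95+(-22)=73
Option B: A[4] 38->24, delta=-14, new_sum=95+(-14)=81 <-- matches target
Option C: A[6] 29->-1, delta=-30, new_sum=95+(-30)=65
Option D: A[2] 19->-16, delta=-35, new_sum=95+(-35)=60
Option E: A[0] 3->-12, delta=-15, new_sum=95+(-15)=80

Answer: B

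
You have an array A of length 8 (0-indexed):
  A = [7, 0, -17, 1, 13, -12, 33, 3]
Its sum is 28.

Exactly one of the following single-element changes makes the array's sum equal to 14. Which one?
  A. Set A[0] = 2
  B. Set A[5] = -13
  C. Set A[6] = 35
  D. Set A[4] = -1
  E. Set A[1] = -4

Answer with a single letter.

Option A: A[0] 7->2, delta=-5, new_sum=28+(-5)=23
Option B: A[5] -12->-13, delta=-1, new_sum=28+(-1)=27
Option C: A[6] 33->35, delta=2, new_sum=28+(2)=30
Option D: A[4] 13->-1, delta=-14, new_sum=28+(-14)=14 <-- matches target
Option E: A[1] 0->-4, delta=-4, new_sum=28+(-4)=24

Answer: D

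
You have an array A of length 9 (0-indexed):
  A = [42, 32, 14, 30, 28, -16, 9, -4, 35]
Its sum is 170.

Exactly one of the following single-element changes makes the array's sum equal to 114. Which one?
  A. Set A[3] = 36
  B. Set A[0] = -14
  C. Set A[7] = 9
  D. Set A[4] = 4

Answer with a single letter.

Option A: A[3] 30->36, delta=6, new_sum=170+(6)=176
Option B: A[0] 42->-14, delta=-56, new_sum=170+(-56)=114 <-- matches target
Option C: A[7] -4->9, delta=13, new_sum=170+(13)=183
Option D: A[4] 28->4, delta=-24, new_sum=170+(-24)=146

Answer: B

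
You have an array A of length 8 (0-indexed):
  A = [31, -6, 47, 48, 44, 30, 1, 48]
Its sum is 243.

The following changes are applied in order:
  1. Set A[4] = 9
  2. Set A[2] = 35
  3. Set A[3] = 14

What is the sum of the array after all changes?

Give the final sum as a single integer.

Answer: 162

Derivation:
Initial sum: 243
Change 1: A[4] 44 -> 9, delta = -35, sum = 208
Change 2: A[2] 47 -> 35, delta = -12, sum = 196
Change 3: A[3] 48 -> 14, delta = -34, sum = 162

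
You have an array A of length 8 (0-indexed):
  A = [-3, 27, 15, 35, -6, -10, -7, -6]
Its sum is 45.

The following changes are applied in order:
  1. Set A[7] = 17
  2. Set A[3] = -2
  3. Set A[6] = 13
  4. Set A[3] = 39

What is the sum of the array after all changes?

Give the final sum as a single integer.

Initial sum: 45
Change 1: A[7] -6 -> 17, delta = 23, sum = 68
Change 2: A[3] 35 -> -2, delta = -37, sum = 31
Change 3: A[6] -7 -> 13, delta = 20, sum = 51
Change 4: A[3] -2 -> 39, delta = 41, sum = 92

Answer: 92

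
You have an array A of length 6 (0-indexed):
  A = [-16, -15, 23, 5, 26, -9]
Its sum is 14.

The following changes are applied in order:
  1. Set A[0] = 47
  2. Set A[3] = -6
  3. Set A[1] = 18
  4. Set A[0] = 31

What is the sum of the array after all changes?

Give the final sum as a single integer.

Initial sum: 14
Change 1: A[0] -16 -> 47, delta = 63, sum = 77
Change 2: A[3] 5 -> -6, delta = -11, sum = 66
Change 3: A[1] -15 -> 18, delta = 33, sum = 99
Change 4: A[0] 47 -> 31, delta = -16, sum = 83

Answer: 83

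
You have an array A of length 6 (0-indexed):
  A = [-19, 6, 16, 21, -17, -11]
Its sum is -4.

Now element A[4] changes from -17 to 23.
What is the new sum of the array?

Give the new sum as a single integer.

Answer: 36

Derivation:
Old value at index 4: -17
New value at index 4: 23
Delta = 23 - -17 = 40
New sum = old_sum + delta = -4 + (40) = 36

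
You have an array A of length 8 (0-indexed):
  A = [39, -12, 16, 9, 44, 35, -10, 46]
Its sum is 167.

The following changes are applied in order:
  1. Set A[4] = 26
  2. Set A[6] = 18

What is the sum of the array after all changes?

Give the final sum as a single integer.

Answer: 177

Derivation:
Initial sum: 167
Change 1: A[4] 44 -> 26, delta = -18, sum = 149
Change 2: A[6] -10 -> 18, delta = 28, sum = 177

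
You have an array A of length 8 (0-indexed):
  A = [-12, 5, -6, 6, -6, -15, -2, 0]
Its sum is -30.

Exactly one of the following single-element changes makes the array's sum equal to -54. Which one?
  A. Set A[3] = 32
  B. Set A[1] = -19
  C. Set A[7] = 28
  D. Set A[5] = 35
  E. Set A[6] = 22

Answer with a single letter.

Option A: A[3] 6->32, delta=26, new_sum=-30+(26)=-4
Option B: A[1] 5->-19, delta=-24, new_sum=-30+(-24)=-54 <-- matches target
Option C: A[7] 0->28, delta=28, new_sum=-30+(28)=-2
Option D: A[5] -15->35, delta=50, new_sum=-30+(50)=20
Option E: A[6] -2->22, delta=24, new_sum=-30+(24)=-6

Answer: B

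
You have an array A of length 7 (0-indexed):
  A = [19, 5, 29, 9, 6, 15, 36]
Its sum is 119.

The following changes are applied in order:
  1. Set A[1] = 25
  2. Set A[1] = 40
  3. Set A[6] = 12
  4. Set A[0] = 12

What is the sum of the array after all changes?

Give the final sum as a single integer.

Initial sum: 119
Change 1: A[1] 5 -> 25, delta = 20, sum = 139
Change 2: A[1] 25 -> 40, delta = 15, sum = 154
Change 3: A[6] 36 -> 12, delta = -24, sum = 130
Change 4: A[0] 19 -> 12, delta = -7, sum = 123

Answer: 123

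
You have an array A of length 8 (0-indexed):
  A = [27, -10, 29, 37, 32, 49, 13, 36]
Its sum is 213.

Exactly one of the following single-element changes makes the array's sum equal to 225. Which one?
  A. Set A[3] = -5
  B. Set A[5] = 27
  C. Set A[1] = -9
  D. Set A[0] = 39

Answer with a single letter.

Option A: A[3] 37->-5, delta=-42, new_sum=213+(-42)=171
Option B: A[5] 49->27, delta=-22, new_sum=213+(-22)=191
Option C: A[1] -10->-9, delta=1, new_sum=213+(1)=214
Option D: A[0] 27->39, delta=12, new_sum=213+(12)=225 <-- matches target

Answer: D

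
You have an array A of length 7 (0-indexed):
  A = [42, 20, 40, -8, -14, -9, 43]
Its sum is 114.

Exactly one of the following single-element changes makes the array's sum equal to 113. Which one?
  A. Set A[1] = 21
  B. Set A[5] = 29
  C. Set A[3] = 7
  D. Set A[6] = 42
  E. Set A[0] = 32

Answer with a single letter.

Answer: D

Derivation:
Option A: A[1] 20->21, delta=1, new_sum=114+(1)=115
Option B: A[5] -9->29, delta=38, new_sum=114+(38)=152
Option C: A[3] -8->7, delta=15, new_sum=114+(15)=129
Option D: A[6] 43->42, delta=-1, new_sum=114+(-1)=113 <-- matches target
Option E: A[0] 42->32, delta=-10, new_sum=114+(-10)=104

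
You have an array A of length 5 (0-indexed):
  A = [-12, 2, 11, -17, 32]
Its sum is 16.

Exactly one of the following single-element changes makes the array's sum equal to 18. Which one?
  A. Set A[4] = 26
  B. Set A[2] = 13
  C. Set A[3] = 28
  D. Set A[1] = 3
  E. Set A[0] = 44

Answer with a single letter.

Answer: B

Derivation:
Option A: A[4] 32->26, delta=-6, new_sum=16+(-6)=10
Option B: A[2] 11->13, delta=2, new_sum=16+(2)=18 <-- matches target
Option C: A[3] -17->28, delta=45, new_sum=16+(45)=61
Option D: A[1] 2->3, delta=1, new_sum=16+(1)=17
Option E: A[0] -12->44, delta=56, new_sum=16+(56)=72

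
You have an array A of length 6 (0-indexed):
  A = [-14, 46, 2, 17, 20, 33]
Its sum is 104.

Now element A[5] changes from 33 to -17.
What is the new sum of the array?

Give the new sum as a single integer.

Old value at index 5: 33
New value at index 5: -17
Delta = -17 - 33 = -50
New sum = old_sum + delta = 104 + (-50) = 54

Answer: 54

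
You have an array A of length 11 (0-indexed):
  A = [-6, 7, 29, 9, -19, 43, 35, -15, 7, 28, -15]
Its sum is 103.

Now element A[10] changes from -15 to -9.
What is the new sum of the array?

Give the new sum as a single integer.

Answer: 109

Derivation:
Old value at index 10: -15
New value at index 10: -9
Delta = -9 - -15 = 6
New sum = old_sum + delta = 103 + (6) = 109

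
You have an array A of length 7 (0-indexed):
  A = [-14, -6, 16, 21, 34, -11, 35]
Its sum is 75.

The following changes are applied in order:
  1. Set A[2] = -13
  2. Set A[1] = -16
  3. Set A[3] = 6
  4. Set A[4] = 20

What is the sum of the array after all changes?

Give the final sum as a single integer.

Initial sum: 75
Change 1: A[2] 16 -> -13, delta = -29, sum = 46
Change 2: A[1] -6 -> -16, delta = -10, sum = 36
Change 3: A[3] 21 -> 6, delta = -15, sum = 21
Change 4: A[4] 34 -> 20, delta = -14, sum = 7

Answer: 7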